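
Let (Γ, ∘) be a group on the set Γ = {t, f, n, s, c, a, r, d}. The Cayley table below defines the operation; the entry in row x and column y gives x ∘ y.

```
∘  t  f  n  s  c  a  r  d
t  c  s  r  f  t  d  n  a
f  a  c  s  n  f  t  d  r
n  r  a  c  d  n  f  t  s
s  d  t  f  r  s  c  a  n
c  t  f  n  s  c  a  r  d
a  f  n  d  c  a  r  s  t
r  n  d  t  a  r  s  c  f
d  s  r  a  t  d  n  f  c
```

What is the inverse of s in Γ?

a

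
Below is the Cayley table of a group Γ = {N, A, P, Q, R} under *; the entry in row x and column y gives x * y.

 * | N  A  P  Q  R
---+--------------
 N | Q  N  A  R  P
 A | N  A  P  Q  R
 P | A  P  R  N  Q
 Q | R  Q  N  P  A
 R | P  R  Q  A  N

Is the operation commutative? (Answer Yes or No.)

Check whether the table is symmetric across its main diagonal.
Every entry (row x, col y) equals the entry (row y, col x), so Γ is abelian.
(In fact Γ ≅ the cyclic group Z_5.)

Yes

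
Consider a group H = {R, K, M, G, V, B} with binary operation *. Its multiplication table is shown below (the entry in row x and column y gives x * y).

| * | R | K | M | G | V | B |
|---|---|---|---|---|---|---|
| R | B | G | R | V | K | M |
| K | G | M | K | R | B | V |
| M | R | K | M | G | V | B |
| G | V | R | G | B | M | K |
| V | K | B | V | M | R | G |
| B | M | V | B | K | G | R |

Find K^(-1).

K

First locate the identity: row M matches the header, so M is the identity.
Scan row K for M: K * K = M. Hence K^(-1) = K.
(Structurally, H here is isomorphic to the cyclic group Z_6.)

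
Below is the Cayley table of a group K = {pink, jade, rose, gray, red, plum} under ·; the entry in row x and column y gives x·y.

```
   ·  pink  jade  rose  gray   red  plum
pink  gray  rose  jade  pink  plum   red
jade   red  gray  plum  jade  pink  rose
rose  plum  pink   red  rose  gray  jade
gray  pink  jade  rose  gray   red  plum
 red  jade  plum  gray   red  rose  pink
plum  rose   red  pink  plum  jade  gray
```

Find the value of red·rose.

Read row red, column rose: red·rose = gray.

gray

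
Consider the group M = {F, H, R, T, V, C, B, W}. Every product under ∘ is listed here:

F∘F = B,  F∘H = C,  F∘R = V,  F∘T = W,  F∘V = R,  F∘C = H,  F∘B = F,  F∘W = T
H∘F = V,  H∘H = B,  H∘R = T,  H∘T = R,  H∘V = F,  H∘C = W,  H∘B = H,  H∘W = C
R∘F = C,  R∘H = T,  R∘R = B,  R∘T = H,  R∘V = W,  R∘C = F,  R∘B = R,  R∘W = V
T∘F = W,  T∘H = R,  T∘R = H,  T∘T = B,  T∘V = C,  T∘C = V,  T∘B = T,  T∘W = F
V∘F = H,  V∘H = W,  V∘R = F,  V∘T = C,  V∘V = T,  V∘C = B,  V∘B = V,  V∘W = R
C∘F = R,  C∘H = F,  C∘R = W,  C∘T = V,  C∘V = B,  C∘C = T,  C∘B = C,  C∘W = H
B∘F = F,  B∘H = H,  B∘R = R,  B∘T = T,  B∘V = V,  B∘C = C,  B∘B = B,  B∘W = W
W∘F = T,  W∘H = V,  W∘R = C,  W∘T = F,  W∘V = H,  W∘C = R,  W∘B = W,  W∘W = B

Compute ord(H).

2

The identity element is B (its row matches the header).
H^1 = H
H^2 = H ∘ H = B
The first power of H equal to the identity is H^2, so ord(H) = 2.
(Structurally, M here is isomorphic to the dihedral group D_4.)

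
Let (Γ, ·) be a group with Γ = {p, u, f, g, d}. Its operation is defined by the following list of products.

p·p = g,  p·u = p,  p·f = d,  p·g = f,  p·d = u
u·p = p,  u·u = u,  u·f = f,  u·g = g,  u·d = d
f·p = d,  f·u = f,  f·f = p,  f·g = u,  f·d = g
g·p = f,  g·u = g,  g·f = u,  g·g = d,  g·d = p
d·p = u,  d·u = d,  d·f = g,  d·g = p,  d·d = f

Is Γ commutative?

Check whether the table is symmetric across its main diagonal.
Every entry (row x, col y) equals the entry (row y, col x), so Γ is abelian.
(In fact Γ ≅ the cyclic group Z_5.)

Yes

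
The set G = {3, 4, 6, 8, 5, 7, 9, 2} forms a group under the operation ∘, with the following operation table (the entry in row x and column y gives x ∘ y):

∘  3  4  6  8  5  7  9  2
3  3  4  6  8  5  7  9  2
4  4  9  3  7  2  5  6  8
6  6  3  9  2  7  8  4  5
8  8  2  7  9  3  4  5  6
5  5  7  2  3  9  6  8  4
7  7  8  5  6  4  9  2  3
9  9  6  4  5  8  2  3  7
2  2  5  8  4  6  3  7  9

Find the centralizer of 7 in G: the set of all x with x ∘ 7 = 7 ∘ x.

{2, 3, 7, 9}

Compare row 7 with column 7 entry by entry.
9 ∘ 7 = 2 = 7 ∘ 9, so 9 commutes with 7.
4 ∘ 7 = 5 but 7 ∘ 4 = 8, so 4 does not.
Collecting the elements that commute with 7: C(7) = {2, 3, 7, 9}.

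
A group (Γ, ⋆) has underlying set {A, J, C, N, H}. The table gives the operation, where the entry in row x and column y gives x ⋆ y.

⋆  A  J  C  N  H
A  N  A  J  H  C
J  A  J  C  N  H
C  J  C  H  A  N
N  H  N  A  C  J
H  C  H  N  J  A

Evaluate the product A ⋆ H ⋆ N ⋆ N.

A ⋆ H = C
C ⋆ N = A
A ⋆ N = H
(Structurally, Γ here is isomorphic to the cyclic group Z_5.)

H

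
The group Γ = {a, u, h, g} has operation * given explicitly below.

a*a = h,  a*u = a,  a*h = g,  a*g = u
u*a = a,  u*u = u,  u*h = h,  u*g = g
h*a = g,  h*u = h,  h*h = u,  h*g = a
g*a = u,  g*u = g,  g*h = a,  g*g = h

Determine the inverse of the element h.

First locate the identity: row u matches the header, so u is the identity.
Scan row h for u: h * h = u. Hence h^(-1) = h.

h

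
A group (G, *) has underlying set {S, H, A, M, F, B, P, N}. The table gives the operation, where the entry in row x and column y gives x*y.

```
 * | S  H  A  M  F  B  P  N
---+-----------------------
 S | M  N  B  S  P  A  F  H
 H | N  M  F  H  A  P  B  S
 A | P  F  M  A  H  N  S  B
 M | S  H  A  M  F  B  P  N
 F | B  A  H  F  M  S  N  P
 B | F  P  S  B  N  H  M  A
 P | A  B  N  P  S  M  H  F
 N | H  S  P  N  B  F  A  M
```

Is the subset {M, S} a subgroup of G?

{M, S} contains the identity M.
Checking products: every product of two elements of {M, S} (read from the table) lies in {M, S}, so the set is closed.
In a finite group, a nonempty closed subset is a subgroup. So {M, S} ≤ G.

Yes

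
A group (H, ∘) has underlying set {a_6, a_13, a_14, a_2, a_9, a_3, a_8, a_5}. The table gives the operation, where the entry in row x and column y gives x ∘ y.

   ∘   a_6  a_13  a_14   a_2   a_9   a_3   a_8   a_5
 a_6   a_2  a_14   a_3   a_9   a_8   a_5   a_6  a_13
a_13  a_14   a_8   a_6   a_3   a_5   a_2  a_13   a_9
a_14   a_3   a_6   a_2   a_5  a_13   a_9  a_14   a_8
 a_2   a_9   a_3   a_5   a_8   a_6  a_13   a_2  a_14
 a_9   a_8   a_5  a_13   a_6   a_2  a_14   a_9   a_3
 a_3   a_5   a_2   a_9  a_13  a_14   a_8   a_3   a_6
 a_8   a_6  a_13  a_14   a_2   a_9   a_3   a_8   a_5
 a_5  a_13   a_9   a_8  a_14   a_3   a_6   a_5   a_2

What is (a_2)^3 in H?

a_2^1 = a_2
a_2^2 = a_2 ∘ a_2 = a_8
a_2^3 = a_8 ∘ a_2 = a_2

a_2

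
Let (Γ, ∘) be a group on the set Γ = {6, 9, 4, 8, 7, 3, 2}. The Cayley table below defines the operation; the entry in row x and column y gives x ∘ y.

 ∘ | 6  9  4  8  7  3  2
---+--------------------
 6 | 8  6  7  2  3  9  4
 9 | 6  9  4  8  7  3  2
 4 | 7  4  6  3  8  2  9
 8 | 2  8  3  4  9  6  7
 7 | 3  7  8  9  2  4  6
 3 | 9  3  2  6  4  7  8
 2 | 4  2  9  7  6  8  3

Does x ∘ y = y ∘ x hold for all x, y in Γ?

Check whether the table is symmetric across its main diagonal.
Every entry (row x, col y) equals the entry (row y, col x), so Γ is abelian.

Yes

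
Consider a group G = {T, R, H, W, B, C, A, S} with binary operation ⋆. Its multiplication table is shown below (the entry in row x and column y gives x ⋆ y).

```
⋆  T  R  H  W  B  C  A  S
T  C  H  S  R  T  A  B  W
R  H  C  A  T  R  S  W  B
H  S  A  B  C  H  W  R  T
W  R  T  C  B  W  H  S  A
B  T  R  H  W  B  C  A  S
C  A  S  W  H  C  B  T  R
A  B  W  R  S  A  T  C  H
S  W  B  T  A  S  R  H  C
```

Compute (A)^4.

A^1 = A
A^2 = A ⋆ A = C
A^3 = C ⋆ A = T
A^4 = T ⋆ A = B

B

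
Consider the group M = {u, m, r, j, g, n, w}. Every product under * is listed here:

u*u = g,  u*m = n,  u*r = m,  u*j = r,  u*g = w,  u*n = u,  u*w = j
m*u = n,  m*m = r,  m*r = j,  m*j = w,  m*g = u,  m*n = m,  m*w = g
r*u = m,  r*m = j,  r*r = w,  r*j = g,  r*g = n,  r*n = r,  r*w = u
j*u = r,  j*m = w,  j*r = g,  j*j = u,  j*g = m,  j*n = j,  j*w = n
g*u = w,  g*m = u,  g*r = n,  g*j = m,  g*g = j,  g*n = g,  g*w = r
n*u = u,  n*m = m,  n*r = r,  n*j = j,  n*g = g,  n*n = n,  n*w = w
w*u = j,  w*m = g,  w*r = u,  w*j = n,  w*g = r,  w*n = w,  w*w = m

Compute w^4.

r

w^1 = w
w^2 = w*w = m
w^3 = m*w = g
w^4 = g*w = r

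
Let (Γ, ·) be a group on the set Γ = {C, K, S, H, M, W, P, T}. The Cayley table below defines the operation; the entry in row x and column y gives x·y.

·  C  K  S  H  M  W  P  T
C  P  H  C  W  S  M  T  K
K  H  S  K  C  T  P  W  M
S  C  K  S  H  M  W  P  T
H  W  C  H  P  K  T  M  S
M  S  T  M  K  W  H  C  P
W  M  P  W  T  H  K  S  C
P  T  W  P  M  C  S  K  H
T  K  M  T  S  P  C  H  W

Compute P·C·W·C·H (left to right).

P·C = T
T·W = C
C·C = P
P·H = M

M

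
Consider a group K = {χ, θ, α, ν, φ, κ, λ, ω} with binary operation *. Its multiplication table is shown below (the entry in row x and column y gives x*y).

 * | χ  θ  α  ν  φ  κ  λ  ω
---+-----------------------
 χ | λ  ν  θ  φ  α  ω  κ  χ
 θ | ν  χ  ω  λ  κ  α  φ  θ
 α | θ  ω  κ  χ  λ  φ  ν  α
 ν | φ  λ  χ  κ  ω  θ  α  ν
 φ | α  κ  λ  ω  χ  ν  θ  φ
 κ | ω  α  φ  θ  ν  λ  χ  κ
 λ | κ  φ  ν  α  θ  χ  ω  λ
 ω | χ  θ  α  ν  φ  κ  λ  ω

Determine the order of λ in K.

2

The identity element is ω (its row matches the header).
λ^1 = λ
λ^2 = λ*λ = ω
The first power of λ equal to the identity is λ^2, so ord(λ) = 2.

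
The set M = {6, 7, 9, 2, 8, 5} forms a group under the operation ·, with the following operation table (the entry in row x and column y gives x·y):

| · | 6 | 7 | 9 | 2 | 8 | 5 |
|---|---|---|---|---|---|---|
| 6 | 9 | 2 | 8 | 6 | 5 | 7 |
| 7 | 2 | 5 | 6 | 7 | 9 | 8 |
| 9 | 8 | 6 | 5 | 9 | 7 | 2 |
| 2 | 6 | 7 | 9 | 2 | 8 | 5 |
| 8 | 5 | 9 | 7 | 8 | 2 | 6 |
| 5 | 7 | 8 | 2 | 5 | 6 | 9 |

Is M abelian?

Check whether the table is symmetric across its main diagonal.
Every entry (row x, col y) equals the entry (row y, col x), so M is abelian.
(In fact M ≅ the cyclic group Z_6.)

Yes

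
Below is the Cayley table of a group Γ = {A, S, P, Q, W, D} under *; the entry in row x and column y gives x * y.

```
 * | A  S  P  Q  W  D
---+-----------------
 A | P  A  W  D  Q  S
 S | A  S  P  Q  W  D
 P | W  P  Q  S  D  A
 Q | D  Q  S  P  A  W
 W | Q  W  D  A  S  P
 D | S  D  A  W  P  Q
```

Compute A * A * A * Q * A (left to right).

A * A = P
P * A = W
W * Q = A
A * A = P
(Structurally, Γ here is isomorphic to the cyclic group Z_6.)

P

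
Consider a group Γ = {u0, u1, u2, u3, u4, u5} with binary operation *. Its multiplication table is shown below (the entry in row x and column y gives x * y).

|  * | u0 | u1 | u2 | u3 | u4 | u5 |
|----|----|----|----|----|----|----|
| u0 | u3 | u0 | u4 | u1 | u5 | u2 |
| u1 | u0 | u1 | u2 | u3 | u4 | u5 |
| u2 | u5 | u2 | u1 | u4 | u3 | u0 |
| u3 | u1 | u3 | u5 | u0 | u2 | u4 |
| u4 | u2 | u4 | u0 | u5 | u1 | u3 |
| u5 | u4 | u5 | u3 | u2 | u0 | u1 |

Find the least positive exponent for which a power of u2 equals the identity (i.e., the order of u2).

The identity element is u1 (its row matches the header).
u2^1 = u2
u2^2 = u2 * u2 = u1
The first power of u2 equal to the identity is u2^2, so ord(u2) = 2.
(Structurally, Γ here is isomorphic to the symmetric group S_3.)

2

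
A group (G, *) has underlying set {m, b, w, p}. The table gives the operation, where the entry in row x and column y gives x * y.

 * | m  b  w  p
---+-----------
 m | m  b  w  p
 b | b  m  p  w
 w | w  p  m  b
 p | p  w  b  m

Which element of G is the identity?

m

The identity e satisfies e * x = x for all x, so its row in the table reproduces the column headers.
Row m reads: m, b, w, p — exactly the header order. So m is the identity.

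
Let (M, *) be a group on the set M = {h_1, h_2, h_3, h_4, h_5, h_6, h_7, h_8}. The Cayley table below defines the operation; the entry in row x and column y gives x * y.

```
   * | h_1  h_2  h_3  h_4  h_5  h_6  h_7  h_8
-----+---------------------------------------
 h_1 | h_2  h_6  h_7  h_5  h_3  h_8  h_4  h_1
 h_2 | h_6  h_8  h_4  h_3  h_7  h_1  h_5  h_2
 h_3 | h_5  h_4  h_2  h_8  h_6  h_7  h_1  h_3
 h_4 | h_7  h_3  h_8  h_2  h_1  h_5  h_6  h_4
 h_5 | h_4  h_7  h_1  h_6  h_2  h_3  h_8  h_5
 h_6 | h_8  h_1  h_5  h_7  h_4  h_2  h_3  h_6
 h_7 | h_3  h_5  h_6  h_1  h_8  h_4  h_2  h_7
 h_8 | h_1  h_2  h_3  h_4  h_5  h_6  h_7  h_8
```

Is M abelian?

h_6 * h_4 = h_7 but h_4 * h_6 = h_5.
Since h_6 and h_4 do not commute, M is not abelian.

No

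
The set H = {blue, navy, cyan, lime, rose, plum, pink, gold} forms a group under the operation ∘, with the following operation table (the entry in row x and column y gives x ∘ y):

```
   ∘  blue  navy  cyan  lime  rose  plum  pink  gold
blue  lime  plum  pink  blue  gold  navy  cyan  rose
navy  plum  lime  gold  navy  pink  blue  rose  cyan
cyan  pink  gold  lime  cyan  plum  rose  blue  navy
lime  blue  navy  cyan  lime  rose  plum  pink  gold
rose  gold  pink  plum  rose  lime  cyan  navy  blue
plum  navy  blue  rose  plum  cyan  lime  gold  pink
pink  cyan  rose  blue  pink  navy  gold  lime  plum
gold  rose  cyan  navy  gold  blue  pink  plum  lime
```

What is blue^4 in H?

blue^1 = blue
blue^2 = blue ∘ blue = lime
blue^3 = lime ∘ blue = blue
blue^4 = blue ∘ blue = lime
(Structurally, H here is isomorphic to the elementary abelian group (Z_2)^3.)

lime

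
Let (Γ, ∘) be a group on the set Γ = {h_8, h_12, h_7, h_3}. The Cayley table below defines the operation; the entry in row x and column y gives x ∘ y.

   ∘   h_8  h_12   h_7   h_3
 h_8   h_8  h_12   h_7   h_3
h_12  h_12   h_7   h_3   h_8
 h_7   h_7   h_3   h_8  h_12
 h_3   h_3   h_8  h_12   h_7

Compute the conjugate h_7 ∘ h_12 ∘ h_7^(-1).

h_12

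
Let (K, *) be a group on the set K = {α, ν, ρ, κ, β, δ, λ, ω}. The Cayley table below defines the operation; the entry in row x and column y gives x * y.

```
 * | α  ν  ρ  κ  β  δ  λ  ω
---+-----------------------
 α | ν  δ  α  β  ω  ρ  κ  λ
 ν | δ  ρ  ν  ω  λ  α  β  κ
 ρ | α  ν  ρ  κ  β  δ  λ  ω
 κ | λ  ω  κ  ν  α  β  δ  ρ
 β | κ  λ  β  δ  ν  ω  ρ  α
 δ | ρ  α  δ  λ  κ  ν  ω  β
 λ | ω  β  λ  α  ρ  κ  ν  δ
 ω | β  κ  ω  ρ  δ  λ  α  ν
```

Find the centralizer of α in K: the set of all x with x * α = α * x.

Compare row α with column α entry by entry.
δ * α = ρ = α * δ, so δ commutes with α.
κ * α = λ but α * κ = β, so κ does not.
Collecting the elements that commute with α: C(α) = {α, δ, ν, ρ}.

{α, δ, ν, ρ}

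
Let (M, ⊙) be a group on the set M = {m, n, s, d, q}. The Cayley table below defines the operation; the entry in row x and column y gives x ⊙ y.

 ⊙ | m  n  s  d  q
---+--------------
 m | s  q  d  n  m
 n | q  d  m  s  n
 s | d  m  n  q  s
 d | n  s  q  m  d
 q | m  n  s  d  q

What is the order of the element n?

5

The identity element is q (its row matches the header).
n^1 = n
n^2 = n ⊙ n = d
n^3 = d ⊙ n = s
n^4 = s ⊙ n = m
n^5 = m ⊙ n = q
The first power of n equal to the identity is n^5, so ord(n) = 5.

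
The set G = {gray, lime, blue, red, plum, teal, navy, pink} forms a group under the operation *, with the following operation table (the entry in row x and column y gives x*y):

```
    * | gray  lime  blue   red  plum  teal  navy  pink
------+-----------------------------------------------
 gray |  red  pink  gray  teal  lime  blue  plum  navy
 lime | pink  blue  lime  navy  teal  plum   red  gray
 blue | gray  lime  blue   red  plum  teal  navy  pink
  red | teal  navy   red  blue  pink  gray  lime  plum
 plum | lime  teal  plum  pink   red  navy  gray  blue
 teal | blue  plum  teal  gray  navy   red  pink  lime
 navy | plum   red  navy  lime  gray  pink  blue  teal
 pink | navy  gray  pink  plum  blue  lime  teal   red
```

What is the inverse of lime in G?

lime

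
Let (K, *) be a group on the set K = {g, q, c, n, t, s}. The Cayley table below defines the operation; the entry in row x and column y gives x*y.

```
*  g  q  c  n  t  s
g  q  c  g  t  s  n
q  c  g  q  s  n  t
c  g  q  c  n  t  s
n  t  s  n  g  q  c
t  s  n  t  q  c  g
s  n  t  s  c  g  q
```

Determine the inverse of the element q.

g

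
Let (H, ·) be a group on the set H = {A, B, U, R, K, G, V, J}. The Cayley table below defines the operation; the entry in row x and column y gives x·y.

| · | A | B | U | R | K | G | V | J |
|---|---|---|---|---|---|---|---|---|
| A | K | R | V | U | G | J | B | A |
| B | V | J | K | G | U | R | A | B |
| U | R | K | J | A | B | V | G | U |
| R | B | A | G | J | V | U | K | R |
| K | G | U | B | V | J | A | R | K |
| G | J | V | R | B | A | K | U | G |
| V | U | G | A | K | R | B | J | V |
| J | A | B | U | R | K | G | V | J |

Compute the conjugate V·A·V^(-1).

G

The identity is J. In row V, the entry J sits in column V, so V^(-1) = V.
V·A = U
U·V = G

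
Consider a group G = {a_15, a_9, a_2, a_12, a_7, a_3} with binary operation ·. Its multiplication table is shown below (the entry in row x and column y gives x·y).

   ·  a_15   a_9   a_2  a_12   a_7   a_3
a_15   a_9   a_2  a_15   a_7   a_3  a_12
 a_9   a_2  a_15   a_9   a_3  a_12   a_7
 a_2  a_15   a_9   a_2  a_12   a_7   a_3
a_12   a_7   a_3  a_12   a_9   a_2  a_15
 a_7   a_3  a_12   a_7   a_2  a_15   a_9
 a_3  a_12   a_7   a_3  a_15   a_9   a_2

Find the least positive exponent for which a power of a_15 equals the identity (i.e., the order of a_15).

The identity element is a_2 (its row matches the header).
a_15^1 = a_15
a_15^2 = a_15·a_15 = a_9
a_15^3 = a_9·a_15 = a_2
The first power of a_15 equal to the identity is a_15^3, so ord(a_15) = 3.
(Structurally, G here is isomorphic to the cyclic group Z_6.)

3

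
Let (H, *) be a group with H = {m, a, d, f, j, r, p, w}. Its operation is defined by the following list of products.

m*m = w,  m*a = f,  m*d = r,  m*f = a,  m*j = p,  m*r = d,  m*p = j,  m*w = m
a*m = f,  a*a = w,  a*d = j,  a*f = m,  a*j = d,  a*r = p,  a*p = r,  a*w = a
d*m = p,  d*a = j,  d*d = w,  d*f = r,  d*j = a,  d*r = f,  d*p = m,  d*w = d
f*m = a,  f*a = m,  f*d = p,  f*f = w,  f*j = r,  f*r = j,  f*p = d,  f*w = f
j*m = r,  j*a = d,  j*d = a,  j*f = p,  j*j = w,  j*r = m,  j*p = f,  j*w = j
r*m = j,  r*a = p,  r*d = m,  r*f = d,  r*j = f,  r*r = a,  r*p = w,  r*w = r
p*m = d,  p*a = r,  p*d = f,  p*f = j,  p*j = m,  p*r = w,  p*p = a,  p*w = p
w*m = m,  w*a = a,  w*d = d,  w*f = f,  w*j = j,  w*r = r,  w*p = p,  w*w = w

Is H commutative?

p * f = j but f * p = d.
Since p and f do not commute, H is not abelian.

No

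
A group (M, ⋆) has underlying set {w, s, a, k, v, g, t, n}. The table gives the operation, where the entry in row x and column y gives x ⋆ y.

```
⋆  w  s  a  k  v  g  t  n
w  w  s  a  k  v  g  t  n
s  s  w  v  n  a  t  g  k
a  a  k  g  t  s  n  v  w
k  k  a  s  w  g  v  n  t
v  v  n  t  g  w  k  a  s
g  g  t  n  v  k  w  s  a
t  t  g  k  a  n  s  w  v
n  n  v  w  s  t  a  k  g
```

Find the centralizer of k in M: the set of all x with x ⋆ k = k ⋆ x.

Compare row k with column k entry by entry.
g ⋆ k = v = k ⋆ g, so g commutes with k.
t ⋆ k = a but k ⋆ t = n, so t does not.
Collecting the elements that commute with k: C(k) = {g, k, v, w}.

{g, k, v, w}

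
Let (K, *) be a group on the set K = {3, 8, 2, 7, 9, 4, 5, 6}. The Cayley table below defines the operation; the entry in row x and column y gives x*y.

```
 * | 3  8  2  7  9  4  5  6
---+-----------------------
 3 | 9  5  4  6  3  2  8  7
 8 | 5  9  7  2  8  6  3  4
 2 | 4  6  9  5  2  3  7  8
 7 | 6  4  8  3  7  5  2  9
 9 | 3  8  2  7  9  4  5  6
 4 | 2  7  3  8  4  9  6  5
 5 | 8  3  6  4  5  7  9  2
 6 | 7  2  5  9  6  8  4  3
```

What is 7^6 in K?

7^1 = 7
7^2 = 7*7 = 3
7^3 = 3*7 = 6
7^4 = 6*7 = 9
7^5 = 9*7 = 7
7^6 = 7*7 = 3

3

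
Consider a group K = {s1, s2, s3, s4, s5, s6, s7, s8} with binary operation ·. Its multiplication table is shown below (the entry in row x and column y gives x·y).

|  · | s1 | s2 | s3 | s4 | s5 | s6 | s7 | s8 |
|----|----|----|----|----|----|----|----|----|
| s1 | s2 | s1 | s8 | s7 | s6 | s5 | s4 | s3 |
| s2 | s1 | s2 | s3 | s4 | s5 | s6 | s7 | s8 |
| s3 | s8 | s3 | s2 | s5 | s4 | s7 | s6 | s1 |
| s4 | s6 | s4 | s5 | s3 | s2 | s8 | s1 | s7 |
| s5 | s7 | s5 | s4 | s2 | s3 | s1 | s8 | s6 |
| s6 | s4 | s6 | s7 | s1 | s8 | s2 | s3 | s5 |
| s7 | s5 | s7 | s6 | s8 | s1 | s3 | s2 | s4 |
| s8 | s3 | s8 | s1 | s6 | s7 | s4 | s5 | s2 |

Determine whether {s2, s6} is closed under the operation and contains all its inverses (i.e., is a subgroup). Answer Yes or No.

Yes

{s2, s6} contains the identity s2.
Checking products: every product of two elements of {s2, s6} (read from the table) lies in {s2, s6}, so the set is closed.
In a finite group, a nonempty closed subset is a subgroup. So {s2, s6} ≤ K.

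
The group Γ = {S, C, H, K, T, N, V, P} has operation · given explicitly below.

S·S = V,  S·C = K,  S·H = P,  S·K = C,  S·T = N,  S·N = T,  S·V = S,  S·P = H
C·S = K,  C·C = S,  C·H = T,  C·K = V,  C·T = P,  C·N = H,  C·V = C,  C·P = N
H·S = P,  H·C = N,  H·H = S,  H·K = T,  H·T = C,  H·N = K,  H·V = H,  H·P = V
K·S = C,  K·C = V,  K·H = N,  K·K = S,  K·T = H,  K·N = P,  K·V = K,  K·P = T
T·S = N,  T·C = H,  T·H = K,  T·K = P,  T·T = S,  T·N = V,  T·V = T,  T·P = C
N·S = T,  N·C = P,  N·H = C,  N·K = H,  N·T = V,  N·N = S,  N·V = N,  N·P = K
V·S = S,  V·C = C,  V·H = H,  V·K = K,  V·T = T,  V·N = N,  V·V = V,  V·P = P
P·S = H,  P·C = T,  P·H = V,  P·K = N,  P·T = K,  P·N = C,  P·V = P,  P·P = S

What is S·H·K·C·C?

S·H = P
P·K = N
N·C = P
P·C = T
(Structurally, Γ here is isomorphic to the quaternion group Q_8.)

T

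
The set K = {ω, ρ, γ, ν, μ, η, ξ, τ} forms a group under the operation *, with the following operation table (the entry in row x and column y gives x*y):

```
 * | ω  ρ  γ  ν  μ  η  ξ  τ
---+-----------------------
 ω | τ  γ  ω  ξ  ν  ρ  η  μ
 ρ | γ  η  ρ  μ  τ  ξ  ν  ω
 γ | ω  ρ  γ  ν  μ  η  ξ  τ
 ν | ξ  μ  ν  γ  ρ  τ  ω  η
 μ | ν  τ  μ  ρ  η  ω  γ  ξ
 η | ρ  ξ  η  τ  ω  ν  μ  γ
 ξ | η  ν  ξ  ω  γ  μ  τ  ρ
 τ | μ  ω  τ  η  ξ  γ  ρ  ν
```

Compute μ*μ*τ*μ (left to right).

μ*μ = η
η*τ = γ
γ*μ = μ

μ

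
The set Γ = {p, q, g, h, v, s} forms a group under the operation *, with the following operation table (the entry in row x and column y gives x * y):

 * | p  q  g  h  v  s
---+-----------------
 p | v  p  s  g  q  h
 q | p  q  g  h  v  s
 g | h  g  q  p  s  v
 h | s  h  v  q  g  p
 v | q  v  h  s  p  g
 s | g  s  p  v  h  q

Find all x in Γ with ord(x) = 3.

Identity is q. Compute the order of each non-identity element by repeated multiplication:
  p: p → v → q  (order 3)
  g: g → q  (order 2)
  h: h → q  (order 2)
  v: v → p → q  (order 3)
  s: s → q  (order 2)
Elements of order 3: {p, v}.

{p, v}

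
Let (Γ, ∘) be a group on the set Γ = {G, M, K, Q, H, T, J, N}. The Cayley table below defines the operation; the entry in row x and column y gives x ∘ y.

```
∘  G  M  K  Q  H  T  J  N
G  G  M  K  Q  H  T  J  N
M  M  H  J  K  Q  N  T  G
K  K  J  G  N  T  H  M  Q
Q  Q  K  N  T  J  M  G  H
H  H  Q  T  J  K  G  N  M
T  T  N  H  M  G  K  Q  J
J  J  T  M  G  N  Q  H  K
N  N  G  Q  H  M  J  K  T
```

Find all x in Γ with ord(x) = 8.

Identity is G. Compute the order of each non-identity element by repeated multiplication:
  M: M → H → Q → K → J → T → N → G  (order 8)
  K: K → G  (order 2)
  Q: Q → T → M → K → N → H → J → G  (order 8)
  H: H → K → T → G  (order 4)
  T: T → K → H → G  (order 4)
  J: J → H → N → K → M → T → Q → G  (order 8)
  N: N → T → J → K → Q → H → M → G  (order 8)
Elements of order 8: {J, M, N, Q}.
(Structurally, Γ here is isomorphic to the cyclic group Z_8.)

{J, M, N, Q}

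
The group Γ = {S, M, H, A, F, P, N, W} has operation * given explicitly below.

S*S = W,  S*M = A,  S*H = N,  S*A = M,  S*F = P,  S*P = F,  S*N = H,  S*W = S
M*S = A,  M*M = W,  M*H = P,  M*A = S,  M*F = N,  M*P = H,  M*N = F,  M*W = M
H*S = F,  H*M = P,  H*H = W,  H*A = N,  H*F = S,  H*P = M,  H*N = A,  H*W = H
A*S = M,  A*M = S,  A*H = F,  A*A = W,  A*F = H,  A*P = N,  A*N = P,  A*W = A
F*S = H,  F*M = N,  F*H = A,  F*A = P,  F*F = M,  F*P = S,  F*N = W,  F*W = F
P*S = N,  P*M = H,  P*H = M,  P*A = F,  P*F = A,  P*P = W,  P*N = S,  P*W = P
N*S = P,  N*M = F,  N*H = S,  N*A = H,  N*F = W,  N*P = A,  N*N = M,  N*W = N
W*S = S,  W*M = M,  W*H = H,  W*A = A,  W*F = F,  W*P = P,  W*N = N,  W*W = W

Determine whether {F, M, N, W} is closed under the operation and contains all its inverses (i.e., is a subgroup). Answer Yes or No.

Yes

{F, M, N, W} contains the identity W.
Checking products: every product of two elements of {F, M, N, W} (read from the table) lies in {F, M, N, W}, so the set is closed.
In a finite group, a nonempty closed subset is a subgroup. So {F, M, N, W} ≤ Γ.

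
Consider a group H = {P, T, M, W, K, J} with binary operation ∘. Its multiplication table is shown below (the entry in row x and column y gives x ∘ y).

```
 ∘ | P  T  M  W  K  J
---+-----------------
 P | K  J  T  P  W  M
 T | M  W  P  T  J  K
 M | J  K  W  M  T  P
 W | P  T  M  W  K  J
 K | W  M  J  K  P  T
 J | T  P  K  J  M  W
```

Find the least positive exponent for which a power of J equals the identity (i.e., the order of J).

2

The identity element is W (its row matches the header).
J^1 = J
J^2 = J ∘ J = W
The first power of J equal to the identity is J^2, so ord(J) = 2.
(Structurally, H here is isomorphic to the symmetric group S_3.)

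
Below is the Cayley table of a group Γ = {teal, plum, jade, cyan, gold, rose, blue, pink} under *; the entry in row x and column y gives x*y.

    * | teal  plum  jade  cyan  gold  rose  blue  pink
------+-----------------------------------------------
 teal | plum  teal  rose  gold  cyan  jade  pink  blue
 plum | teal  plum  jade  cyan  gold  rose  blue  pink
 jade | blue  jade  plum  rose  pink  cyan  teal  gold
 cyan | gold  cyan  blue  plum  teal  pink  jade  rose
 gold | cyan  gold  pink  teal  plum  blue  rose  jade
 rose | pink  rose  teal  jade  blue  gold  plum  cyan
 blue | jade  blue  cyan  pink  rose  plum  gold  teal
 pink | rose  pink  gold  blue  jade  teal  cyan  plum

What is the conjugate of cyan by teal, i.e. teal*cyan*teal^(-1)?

The identity is plum. In row teal, the entry plum sits in column teal, so teal^(-1) = teal.
teal*cyan = gold
gold*teal = cyan
(Structurally, Γ here is isomorphic to the dihedral group D_4.)

cyan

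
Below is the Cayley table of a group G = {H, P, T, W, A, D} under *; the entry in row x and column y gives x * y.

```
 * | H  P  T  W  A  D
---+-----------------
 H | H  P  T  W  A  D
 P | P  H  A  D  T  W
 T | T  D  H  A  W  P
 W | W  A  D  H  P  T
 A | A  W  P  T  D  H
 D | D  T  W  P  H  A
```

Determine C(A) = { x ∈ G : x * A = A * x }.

Compare row A with column A entry by entry.
D * A = H = A * D, so D commutes with A.
W * A = P but A * W = T, so W does not.
Collecting the elements that commute with A: C(A) = {A, D, H}.

{A, D, H}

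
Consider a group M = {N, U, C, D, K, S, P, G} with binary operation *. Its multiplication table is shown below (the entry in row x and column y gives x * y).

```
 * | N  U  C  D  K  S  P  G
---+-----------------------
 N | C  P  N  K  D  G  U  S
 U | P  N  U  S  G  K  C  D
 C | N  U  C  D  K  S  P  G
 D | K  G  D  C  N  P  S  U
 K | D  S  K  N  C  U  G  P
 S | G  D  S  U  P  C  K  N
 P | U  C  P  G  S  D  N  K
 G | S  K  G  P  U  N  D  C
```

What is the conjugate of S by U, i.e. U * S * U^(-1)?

G

The identity is C. In row U, the entry C sits in column P, so U^(-1) = P.
U * S = K
K * P = G
(Structurally, M here is isomorphic to the dihedral group D_4.)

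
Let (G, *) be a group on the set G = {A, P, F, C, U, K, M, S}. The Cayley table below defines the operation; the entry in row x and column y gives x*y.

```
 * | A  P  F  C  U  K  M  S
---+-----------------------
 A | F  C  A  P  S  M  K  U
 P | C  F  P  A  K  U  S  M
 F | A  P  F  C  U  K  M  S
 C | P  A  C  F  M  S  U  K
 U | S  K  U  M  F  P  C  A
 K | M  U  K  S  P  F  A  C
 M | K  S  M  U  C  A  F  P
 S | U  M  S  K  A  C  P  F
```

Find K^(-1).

K

First locate the identity: row F matches the header, so F is the identity.
Scan row K for F: K*K = F. Hence K^(-1) = K.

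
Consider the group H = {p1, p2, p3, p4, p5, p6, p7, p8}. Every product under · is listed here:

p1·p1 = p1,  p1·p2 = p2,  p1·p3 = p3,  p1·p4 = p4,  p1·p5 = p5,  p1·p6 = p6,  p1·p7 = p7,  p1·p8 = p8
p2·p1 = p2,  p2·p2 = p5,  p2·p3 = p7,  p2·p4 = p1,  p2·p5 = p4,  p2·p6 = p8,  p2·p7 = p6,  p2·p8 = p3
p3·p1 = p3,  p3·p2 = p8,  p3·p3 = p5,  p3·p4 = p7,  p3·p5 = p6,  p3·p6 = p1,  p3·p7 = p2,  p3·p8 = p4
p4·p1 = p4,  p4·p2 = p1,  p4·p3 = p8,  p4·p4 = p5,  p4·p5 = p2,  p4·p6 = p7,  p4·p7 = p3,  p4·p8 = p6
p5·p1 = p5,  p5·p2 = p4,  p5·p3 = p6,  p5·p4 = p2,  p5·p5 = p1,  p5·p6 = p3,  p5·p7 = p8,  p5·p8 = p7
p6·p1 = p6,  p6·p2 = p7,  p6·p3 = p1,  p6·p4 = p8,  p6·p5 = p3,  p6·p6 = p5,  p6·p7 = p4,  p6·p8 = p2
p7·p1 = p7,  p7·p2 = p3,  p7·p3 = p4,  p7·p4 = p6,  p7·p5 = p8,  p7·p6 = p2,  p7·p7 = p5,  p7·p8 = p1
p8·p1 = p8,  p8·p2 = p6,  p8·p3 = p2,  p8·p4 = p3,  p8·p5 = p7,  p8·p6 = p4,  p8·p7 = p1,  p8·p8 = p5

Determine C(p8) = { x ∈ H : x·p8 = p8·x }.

Compare row p8 with column p8 entry by entry.
p7·p8 = p1 = p8·p7, so p7 commutes with p8.
p6·p8 = p2 but p8·p6 = p4, so p6 does not.
Collecting the elements that commute with p8: C(p8) = {p1, p5, p7, p8}.
(Structurally, H here is isomorphic to the quaternion group Q_8.)

{p1, p5, p7, p8}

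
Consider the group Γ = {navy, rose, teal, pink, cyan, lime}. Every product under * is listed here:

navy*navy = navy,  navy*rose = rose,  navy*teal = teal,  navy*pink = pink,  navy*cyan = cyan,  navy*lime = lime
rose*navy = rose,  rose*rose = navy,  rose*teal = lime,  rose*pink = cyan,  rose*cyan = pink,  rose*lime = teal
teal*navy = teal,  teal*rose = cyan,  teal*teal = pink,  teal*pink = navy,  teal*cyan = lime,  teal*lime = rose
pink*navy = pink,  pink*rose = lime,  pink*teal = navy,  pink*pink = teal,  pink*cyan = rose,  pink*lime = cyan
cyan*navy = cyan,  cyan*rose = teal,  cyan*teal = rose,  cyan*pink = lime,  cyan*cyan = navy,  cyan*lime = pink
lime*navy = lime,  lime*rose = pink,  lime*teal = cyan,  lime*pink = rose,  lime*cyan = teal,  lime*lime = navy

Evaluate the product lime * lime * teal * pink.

navy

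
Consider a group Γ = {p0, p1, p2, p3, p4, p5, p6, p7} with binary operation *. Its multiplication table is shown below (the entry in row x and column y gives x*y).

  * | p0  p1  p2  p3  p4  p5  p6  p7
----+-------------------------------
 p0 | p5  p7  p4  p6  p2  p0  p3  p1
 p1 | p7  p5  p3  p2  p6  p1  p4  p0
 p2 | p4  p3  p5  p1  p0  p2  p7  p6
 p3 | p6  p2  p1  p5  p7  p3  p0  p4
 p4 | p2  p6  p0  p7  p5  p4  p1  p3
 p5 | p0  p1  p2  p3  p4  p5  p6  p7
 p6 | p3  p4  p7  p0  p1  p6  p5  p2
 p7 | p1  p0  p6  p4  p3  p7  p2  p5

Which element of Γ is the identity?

The identity e satisfies e*x = x for all x, so its row in the table reproduces the column headers.
Row p5 reads: p0, p1, p2, p3, p4, p5, p6, p7 — exactly the header order. So p5 is the identity.

p5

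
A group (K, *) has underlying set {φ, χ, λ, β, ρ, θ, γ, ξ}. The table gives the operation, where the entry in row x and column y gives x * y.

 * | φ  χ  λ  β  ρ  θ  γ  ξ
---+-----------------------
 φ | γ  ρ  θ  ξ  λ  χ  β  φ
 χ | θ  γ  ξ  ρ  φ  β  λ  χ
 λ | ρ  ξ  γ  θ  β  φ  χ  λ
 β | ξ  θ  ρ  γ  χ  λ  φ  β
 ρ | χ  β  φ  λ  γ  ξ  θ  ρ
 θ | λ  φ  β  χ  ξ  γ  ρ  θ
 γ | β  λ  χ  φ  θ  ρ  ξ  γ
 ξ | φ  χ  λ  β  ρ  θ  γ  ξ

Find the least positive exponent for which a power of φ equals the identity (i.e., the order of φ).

4

The identity element is ξ (its row matches the header).
φ^1 = φ
φ^2 = φ * φ = γ
φ^3 = γ * φ = β
φ^4 = β * φ = ξ
The first power of φ equal to the identity is φ^4, so ord(φ) = 4.
(Structurally, K here is isomorphic to the quaternion group Q_8.)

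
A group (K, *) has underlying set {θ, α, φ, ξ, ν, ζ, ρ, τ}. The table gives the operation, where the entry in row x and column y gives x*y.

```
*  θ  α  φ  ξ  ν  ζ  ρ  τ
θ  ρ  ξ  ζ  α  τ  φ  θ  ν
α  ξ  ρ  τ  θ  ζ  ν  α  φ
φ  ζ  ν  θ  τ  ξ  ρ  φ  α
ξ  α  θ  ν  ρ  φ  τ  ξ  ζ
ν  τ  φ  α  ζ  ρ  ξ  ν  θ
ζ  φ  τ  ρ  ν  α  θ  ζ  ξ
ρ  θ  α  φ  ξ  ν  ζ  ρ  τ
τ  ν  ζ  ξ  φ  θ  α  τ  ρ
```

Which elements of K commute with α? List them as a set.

Compare row α with column α entry by entry.
θ*α = ξ = α*θ, so θ commutes with α.
τ*α = ζ but α*τ = φ, so τ does not.
Collecting the elements that commute with α: C(α) = {α, θ, ξ, ρ}.

{α, θ, ξ, ρ}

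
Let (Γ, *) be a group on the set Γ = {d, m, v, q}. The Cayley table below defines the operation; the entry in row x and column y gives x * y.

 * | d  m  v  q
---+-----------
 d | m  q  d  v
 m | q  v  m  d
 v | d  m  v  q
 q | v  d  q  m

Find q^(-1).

d

First locate the identity: row v matches the header, so v is the identity.
Scan row q for v: q * d = v. Hence q^(-1) = d.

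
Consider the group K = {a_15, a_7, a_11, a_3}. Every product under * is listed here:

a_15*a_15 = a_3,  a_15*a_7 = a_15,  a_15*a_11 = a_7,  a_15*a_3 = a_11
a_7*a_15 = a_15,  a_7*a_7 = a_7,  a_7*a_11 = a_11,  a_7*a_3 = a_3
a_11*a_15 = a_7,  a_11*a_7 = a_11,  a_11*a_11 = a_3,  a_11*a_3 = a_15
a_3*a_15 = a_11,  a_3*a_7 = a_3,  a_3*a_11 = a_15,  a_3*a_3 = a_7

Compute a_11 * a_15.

Read row a_11, column a_15: a_11 * a_15 = a_7.

a_7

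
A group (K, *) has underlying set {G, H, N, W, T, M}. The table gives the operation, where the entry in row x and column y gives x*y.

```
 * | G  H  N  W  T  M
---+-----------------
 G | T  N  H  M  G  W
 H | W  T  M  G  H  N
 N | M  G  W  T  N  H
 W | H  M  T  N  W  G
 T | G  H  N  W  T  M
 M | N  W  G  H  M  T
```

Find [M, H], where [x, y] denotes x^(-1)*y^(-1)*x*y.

N

Identity is T; from the table M^(-1) = M and H^(-1) = H.
M*H = W
W*M = G
G*H = N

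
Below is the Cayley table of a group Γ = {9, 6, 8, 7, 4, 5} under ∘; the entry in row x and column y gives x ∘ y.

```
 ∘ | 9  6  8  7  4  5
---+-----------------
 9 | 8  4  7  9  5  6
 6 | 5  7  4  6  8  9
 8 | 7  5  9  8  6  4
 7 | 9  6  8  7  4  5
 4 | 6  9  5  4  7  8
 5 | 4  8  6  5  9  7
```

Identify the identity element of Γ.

7

The identity e satisfies e ∘ x = x for all x, so its row in the table reproduces the column headers.
Row 7 reads: 9, 6, 8, 7, 4, 5 — exactly the header order. So 7 is the identity.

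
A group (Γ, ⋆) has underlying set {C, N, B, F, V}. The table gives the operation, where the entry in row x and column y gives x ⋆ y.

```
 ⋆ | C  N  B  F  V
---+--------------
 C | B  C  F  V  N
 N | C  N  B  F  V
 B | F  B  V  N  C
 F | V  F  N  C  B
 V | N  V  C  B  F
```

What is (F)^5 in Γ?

N

F^1 = F
F^2 = F ⋆ F = C
F^3 = C ⋆ F = V
F^4 = V ⋆ F = B
F^5 = B ⋆ F = N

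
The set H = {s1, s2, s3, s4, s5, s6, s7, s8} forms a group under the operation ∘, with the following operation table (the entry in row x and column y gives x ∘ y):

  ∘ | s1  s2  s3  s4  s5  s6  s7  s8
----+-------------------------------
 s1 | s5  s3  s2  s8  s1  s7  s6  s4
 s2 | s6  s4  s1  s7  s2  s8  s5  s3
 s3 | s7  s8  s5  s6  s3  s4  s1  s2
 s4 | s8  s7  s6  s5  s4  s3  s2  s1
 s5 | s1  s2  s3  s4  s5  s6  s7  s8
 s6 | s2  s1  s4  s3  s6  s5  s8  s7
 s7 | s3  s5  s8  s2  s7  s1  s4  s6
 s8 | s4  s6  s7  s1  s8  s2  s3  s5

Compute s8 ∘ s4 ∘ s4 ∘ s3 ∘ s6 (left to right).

s8 ∘ s4 = s1
s1 ∘ s4 = s8
s8 ∘ s3 = s7
s7 ∘ s6 = s1

s1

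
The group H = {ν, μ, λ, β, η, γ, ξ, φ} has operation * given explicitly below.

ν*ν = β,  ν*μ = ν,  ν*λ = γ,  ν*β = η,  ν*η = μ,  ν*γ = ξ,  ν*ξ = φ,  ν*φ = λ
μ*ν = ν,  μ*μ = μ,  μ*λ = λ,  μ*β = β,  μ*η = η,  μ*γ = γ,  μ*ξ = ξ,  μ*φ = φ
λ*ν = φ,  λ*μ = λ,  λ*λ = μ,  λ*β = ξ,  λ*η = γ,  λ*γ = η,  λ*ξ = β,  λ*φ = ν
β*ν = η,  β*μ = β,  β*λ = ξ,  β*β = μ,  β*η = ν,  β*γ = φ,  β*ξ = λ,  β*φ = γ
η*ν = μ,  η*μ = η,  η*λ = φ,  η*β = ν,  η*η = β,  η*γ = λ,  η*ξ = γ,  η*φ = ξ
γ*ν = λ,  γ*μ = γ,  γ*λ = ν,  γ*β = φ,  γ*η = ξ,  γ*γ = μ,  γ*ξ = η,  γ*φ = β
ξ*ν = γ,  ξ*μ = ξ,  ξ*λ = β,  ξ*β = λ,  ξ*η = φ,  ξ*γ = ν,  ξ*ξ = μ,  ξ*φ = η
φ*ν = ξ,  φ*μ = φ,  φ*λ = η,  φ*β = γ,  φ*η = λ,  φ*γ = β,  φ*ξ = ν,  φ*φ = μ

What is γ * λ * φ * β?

γ * λ = ν
ν * φ = λ
λ * β = ξ

ξ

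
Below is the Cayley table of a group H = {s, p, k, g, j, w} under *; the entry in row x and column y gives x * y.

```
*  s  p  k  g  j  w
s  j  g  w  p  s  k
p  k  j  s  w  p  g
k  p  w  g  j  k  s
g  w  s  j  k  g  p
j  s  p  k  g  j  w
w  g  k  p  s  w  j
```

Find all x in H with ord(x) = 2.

{p, s, w}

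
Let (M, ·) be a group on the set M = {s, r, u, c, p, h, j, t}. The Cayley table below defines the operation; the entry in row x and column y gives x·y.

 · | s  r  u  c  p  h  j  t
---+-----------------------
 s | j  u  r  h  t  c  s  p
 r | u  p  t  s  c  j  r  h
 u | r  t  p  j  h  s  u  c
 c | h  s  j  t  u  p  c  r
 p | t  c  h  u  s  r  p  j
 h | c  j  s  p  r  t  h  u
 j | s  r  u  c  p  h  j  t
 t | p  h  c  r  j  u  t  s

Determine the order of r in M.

The identity element is j (its row matches the header).
r^1 = r
r^2 = r·r = p
r^3 = p·r = c
r^4 = c·r = s
r^5 = s·r = u
r^6 = u·r = t
r^7 = t·r = h
r^8 = h·r = j
The first power of r equal to the identity is r^8, so ord(r) = 8.

8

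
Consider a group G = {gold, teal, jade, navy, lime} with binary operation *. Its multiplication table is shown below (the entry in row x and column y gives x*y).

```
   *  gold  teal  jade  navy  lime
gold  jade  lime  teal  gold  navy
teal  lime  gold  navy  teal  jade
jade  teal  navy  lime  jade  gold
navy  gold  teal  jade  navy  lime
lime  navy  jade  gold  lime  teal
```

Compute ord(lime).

5

The identity element is navy (its row matches the header).
lime^1 = lime
lime^2 = lime*lime = teal
lime^3 = teal*lime = jade
lime^4 = jade*lime = gold
lime^5 = gold*lime = navy
The first power of lime equal to the identity is lime^5, so ord(lime) = 5.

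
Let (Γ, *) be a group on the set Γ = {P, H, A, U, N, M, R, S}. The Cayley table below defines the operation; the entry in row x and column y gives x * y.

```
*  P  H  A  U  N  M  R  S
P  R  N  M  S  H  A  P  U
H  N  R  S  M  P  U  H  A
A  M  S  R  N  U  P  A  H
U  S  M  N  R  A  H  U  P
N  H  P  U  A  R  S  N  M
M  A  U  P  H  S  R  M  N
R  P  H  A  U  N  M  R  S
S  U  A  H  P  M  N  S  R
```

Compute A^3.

A

A^1 = A
A^2 = A * A = R
A^3 = R * A = A
(Structurally, Γ here is isomorphic to the elementary abelian group (Z_2)^3.)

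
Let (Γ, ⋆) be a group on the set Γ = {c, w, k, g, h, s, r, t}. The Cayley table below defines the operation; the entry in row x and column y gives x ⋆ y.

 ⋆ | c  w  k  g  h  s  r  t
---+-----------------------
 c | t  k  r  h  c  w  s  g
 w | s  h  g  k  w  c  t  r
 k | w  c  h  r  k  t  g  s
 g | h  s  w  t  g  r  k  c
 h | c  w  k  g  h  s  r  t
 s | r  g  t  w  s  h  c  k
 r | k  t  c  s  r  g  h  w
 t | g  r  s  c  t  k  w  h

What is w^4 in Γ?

w^1 = w
w^2 = w ⋆ w = h
w^3 = h ⋆ w = w
w^4 = w ⋆ w = h
(Structurally, Γ here is isomorphic to the dihedral group D_4.)

h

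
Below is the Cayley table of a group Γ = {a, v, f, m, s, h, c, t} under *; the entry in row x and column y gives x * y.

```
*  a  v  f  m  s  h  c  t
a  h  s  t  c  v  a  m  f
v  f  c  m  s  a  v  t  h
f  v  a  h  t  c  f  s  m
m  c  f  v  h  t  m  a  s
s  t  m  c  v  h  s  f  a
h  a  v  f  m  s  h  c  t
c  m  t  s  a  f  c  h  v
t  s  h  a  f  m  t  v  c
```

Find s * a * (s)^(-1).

m

The identity is h. In row s, the entry h sits in column s, so s^(-1) = s.
s * a = t
t * s = m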